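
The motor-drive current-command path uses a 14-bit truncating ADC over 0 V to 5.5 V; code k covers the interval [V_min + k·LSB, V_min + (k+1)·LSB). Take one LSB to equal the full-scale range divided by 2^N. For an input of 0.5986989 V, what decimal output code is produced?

1783

Range is 5.5 V. LSB = 5.5 V / 2^14 ≈ 335.7 µV.
V_in − V_min = 0.5986989 − (0) = 0.5986989 V.
Divide by LSB: 0.5986989 × 16384/5.5 = 1783.4696.
Truncating gives code 1783.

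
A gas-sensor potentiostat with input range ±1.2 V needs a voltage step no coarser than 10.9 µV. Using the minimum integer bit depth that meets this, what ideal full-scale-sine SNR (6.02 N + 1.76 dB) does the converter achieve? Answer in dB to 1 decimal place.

110.1 dB

Full-scale range = 1.2 V − (-1.2 V) = 2.4 V.
Required number of levels: 2.4/10.9 µV = 220180; smallest N with 2^N ≥ that is 18.
6.02(18) + 1.76 = 110.12 dB.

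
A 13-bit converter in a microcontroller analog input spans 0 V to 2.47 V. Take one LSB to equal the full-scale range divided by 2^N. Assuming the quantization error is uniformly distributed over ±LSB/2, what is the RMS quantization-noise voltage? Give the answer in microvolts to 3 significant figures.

87.0 µV

Range is 2.47 V.
LSB = 2.47 V ÷ 2^13 = 2.47/8192 V = 301.51 µV.
V_rms = LSB/√12 = 301.51 µV / √12 = 87.0 µV.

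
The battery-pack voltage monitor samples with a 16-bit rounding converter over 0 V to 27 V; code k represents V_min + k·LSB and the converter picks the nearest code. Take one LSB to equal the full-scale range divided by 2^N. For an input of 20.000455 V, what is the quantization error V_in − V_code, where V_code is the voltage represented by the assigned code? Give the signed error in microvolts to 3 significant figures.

+119 µV

Span = 27 V. LSB = 27 V / 2^16 ≈ 412.0 µV.
(V_in − V_min)/LSB = (20.000455 − (0)) × 65536/27 = 48546.2896 → nearest code k = 48546.
Reconstructed level: 0 + 48546 × 27/65536 V = 20.000335693 V.
e = 20.000455 − (20.000335693) = +119 µV.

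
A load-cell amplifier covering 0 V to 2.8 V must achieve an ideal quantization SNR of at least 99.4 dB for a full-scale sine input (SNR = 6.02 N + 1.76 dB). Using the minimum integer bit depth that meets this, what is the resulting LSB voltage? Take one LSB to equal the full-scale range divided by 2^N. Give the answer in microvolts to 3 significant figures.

V_FS = 2.8 V.
N ≥ (99.4 − 1.76)/6.02 = 16.219 → N_min = 17.
Step size = 2.8/131072 V = 21.4 µV.

21.4 µV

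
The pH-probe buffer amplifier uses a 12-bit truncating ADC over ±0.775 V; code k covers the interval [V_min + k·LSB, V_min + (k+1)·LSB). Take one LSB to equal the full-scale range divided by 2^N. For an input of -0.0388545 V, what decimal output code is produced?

1945

Range = 0.775 − (-0.775) = 1.55 V. LSB = 1.55 V / 2^12 ≈ 378.4 µV.
(V_in − V_min) × 2^12/range = (-0.0388545 − (-0.775)) × 4096/1.55 = 1945.324.
Floor → code = 1945.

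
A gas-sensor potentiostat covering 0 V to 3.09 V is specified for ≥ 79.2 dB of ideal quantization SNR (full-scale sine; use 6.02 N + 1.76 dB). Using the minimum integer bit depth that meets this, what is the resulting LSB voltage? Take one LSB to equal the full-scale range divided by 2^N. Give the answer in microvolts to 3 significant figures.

Range is 3.09 V.
Required N = ⌈(79.2 − 1.76)/6.02⌉ = ⌈12.864⌉ = 13.
LSB = 3.09 V / 2^13 = 377 µV.

377 µV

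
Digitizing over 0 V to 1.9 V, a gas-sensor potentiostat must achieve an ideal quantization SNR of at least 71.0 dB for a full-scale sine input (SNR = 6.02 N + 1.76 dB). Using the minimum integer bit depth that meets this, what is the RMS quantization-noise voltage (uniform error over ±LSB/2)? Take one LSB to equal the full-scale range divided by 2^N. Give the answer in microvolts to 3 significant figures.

134 µV

V_FS = 1.9 V.
6.02 N + 1.76 ≥ 71.0 gives N ≥ 11.502, so the minimum integer is 12.
Step size = 1.9/4096 V = 463.87 µV.
σ_q = LSB/√12 = 463.87 µV/3.4641 = 134 µV.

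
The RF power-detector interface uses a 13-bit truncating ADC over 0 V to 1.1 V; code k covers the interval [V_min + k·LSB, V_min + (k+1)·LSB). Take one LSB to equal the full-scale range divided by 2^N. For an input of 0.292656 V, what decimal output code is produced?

2179

Range is 1.1 V. LSB = 1.1 V / 2^13 ≈ 134.3 µV.
V_in − V_min = 0.292656 − (0) = 0.292656 V.
Divide by LSB: 0.292656 × 8192/1.1 = 2179.4890.
Truncating gives code 2179.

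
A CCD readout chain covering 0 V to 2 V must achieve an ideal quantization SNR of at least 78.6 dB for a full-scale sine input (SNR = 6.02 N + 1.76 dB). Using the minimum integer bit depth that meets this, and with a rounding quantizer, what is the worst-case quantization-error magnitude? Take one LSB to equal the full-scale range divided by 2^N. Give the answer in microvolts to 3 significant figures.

V_FS = 2 V.
N ≥ (78.6 − 1.76)/6.02 = 12.764 → N_min = 13.
LSB = 2 V ÷ 2^13 = 2/8192 V = 244.14 µV.
Half an LSB is 122 µV.

122 µV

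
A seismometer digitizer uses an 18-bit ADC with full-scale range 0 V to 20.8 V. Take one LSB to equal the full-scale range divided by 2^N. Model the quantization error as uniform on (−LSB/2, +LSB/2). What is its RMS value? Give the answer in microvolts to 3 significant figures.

Full-scale range = 20.8 V.
One LSB is 20.8 V / 262144 = 79.346 µV.
RMS of a uniform error over width LSB is LSB/√12 = 22.9 µV.

22.9 µV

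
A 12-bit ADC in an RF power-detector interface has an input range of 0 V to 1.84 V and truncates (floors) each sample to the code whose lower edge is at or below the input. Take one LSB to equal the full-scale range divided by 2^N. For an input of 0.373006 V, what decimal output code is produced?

830

Span = 1.84 V. LSB = 1.84 V / 2^12 ≈ 449.2 µV.
V_in − V_min = 0.373006 − (0) = 0.373006 V.
Divide by LSB: 0.373006 × 4096/1.84 = 830.3438.
Truncating gives code 830.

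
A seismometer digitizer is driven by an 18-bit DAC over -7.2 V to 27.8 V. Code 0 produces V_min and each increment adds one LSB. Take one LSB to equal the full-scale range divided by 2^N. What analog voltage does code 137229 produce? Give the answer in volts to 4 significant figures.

11.12 V

The full-scale span is 27.8 − (-7.2) = 35 V. LSB = 35 V / 2^18.
V_out = V_min + code × LSB = -7.2 V + 137229 × 35 V / 262144
      = -7.2 V + 18.3220 V = 11.1220 V.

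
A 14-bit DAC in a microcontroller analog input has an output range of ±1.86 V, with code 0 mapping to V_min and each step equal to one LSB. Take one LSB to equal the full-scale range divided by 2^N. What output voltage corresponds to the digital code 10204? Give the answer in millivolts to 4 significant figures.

456.8 mV

Span: 1.86 V − (-1.86 V) = 3.72 V. LSB = 3.72 V / 2^14.
V_out = -1.86 + 10204 × (3.72/16384) V
      = -1.86 V + 2.31683 V = 0.456826 V.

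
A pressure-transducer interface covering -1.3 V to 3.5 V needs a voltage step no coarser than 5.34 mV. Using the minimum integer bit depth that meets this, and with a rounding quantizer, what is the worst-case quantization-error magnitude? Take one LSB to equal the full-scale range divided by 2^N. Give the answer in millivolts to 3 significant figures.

Range = 3.5 − (-1.3) = 4.8 V.
Need 2^N ≥ 4.8 V / 5.34 mV = 898.9 → N_min = 10.
Step size = 4.8/1024 V = 4.6875 mV.
Half an LSB is 2.34 mV.

2.34 mV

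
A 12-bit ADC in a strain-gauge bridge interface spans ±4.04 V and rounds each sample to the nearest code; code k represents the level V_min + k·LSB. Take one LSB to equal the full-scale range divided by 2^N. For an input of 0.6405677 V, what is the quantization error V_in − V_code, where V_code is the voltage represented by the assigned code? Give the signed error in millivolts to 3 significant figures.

−0.546 mV

The full-scale span is 4.04 − (-4.04) = 8.08 V. LSB = 8.08 V / 2^12 ≈ 1.973 mV.
Position in LSBs: (0.6405677 − (-4.04)) × 4096/8.08 = 2372.7234; rounding gives k = 2373.
V_code = V_min + k × range/2^12 = -4.04 + 2373 × 8.08/4096 = 0.6411132813 V.
Error = V_in − V_code = 0.6405677 − (0.6411132813) = −0.546 mV.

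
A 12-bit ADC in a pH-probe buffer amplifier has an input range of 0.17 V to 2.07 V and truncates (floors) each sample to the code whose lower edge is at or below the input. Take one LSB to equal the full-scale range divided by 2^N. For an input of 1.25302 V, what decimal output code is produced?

Range = 2.07 − (0.17) = 1.9 V. LSB = 1.9 V / 2^12 ≈ 463.9 µV.
code = ⌊(V_in − V_min)/LSB⌋ = ⌊(V_in − V_min) × 2^12 / range⌋
     = ⌊(1.25302 − (0.17)) × 4096 / 1.9⌋ = ⌊1.08302 × 4096/1.9⌋
     = ⌊2334.763⌋ = 2334.

2334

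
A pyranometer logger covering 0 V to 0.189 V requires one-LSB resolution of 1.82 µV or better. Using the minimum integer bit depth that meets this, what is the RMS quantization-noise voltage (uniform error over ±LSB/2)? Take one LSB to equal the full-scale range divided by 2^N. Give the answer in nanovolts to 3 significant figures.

Range is 0.189 V.
Levels needed ≥ 0.189/1.82 µV = 103800. 2^17 = 131072 suffices, so N_min = 17.
LSB = 0.189 V ÷ 2^17 = 0.189/131072 V = 1.4420 µV.
RMS noise = LSB/√12 = 416 nV.

416 nV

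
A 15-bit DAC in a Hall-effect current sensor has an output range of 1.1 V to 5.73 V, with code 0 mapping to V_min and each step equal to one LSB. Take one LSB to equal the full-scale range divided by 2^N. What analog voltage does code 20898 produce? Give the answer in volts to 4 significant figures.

4.053 V

Full-scale range = 5.73 V − (1.1 V) = 4.63 V. LSB = 4.63 V / 2^15.
V_out = 1.1 + 20898 × (4.63/32768) V
      = 1.1 V + 2.95281 V = 4.05281 V.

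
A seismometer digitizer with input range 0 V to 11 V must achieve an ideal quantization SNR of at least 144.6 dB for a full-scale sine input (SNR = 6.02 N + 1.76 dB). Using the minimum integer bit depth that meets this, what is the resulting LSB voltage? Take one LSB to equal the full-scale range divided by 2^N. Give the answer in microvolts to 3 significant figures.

Range is 11 V.
Solving 6.02 N ≥ 144.6 − 1.76: N ≥ 23.728. Round up → N = 24.
Step size = 11/16777216 V = 0.656 µV.

0.656 µV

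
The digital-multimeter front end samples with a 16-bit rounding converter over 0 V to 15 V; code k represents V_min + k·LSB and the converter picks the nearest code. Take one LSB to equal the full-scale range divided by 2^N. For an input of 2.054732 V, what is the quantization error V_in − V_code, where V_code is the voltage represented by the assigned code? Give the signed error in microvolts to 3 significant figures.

+59.8 µV

Full-scale range = 15 V. LSB = 15 V / 2^16 ≈ 228.9 µV.
(V_in − V_min)/LSB = (2.054732 − (0)) × 65536/15 = 8977.2611 → nearest code k = 8977.
V_code = 0 + (8977/65536) × 15 = 2.0546722412 V.
V_in − V_code = 2.054732 − (2.0546722412) = +59.8 µV.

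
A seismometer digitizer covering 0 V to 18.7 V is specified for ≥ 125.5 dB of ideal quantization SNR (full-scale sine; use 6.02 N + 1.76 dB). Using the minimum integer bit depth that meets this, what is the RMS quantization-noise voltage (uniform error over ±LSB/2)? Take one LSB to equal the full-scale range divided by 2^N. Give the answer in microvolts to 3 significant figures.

2.57 µV

Full-scale range = 18.7 V.
Required N = ⌈(125.5 − 1.76)/6.02⌉ = ⌈20.555⌉ = 21.
LSB = 18.7 V / 2^21 = 8.9169 µV.
σ_q = LSB/√12 = 8.9169 µV/3.4641 = 2.57 µV.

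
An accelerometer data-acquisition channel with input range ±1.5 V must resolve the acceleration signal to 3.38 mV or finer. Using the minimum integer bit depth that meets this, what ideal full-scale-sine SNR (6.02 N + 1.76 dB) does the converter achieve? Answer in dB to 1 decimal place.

62.0 dB

Range = 1.5 − (-1.5) = 3 V.
Levels needed ≥ 3/3.38 mV = 887.6. 2^10 = 1024 suffices, so N_min = 10.
Ideal SNR at N = 10: 6.02·10 + 1.76 = 62.0 dB.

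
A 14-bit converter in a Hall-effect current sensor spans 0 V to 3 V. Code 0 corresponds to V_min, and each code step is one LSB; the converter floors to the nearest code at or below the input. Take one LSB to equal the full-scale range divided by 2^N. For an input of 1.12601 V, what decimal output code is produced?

6149

Span = 3 V. LSB = 3 V / 2^14 ≈ 183.1 µV.
code = ⌊(V_in − V_min)/LSB⌋ = ⌊(V_in − V_min) × 2^14 / range⌋
     = ⌊(1.12601 − (0)) × 16384 / 3⌋ = ⌊1.12601 × 16384/3⌋
     = ⌊6149.516⌋ = 6149.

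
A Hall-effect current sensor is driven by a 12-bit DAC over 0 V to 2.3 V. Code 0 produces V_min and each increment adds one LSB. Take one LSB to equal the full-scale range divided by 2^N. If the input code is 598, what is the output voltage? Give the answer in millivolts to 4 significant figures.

Full-scale range = 2.3 V. LSB = 2.3 V / 2^12.
V_out = V_min + code × LSB = 0 V + 598 × 2.3 V / 4096
      = 0 V + 0.335791 V = 0.335791 V.

335.8 mV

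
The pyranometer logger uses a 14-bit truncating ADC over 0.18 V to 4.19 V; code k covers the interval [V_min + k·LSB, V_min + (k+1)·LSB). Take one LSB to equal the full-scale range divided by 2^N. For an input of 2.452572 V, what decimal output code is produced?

9285

Range = 4.19 − (0.18) = 4.01 V. LSB = 4.01 V / 2^14 ≈ 244.8 µV.
V_in − V_min = 2.452572 − (0.18) = 2.272572 V.
Divide by LSB: 2.272572 × 16384/4.01 = 9285.2418.
Truncating gives code 9285.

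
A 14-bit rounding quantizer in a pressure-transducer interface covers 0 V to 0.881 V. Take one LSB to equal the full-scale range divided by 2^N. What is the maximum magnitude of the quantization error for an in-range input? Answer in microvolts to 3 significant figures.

Range is 0.881 V.
LSB = 0.881 V ÷ 2^14 = 0.881/16384 V = 53.772 µV.
|e|_max = LSB/2 = 26.9 µV.

26.9 µV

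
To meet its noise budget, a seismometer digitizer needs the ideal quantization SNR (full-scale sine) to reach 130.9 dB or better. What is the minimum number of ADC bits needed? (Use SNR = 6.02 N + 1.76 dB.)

Required N = ⌈(130.9 − 1.76)/6.02⌉ = ⌈21.452⌉ = 22.

22 bits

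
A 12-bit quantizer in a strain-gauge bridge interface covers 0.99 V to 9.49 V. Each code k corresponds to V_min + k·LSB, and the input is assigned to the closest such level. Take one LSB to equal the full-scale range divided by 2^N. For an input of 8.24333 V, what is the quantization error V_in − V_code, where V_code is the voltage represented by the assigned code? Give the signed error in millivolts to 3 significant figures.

+0.522 mV

The full-scale span is 9.49 − (0.99) = 8.5 V. LSB = 8.5 V / 2^12 ≈ 2.075 mV.
(8.24333 − (0.99)) / LSB = 7.25333 × 4096/8.5 = 3495.2517. Nearest integer: k = 3495.
Reconstructed level: 0.99 + 3495 × 8.5/4096 V = 8.242807617 V.
Error = V_in − V_code = 8.24333 − (8.242807617) = +0.522 mV.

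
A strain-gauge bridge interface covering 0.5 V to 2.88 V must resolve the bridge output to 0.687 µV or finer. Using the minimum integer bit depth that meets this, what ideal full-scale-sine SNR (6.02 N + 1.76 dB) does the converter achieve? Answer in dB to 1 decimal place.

134.2 dB

Span: 2.88 V − (0.5 V) = 2.38 V.
Need 2^N ≥ 2.38 V / 0.687 µV = 3.464e6 → N_min = 22.
Ideal SNR at N = 22: 6.02·22 + 1.76 = 134.2 dB.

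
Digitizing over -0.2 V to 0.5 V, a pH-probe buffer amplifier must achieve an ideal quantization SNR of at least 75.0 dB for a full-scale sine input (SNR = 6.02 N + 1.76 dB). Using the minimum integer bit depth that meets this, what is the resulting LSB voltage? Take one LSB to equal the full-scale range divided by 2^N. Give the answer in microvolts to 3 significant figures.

Span: 0.5 V − (-0.2 V) = 0.7 V.
N ≥ (75.0 − 1.76)/6.02 = 12.166 → N_min = 13.
LSB = 0.7 V / 2^13 = 85.4 µV.

85.4 µV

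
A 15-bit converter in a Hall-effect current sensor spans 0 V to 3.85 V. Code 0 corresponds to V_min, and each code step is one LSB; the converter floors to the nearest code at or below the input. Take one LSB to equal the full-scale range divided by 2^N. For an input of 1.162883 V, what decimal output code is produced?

Range is 3.85 V. LSB = 3.85 V / 2^15 ≈ 117.5 µV.
code = ⌊(V_in − V_min)/LSB⌋ = ⌊(V_in − V_min) × 2^15 / range⌋
     = ⌊(1.162883 − (0)) × 32768 / 3.85⌋ = ⌊1.162883 × 32768/3.85⌋
     = ⌊9897.494⌋ = 9897.

9897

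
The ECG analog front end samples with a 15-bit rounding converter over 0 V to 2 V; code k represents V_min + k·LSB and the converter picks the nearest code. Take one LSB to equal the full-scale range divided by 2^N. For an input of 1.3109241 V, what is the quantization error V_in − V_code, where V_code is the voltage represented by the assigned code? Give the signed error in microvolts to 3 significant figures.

V_FS = 2 V. LSB = 2 V / 2^15 ≈ 61.04 µV.
Position in LSBs: (1.3109241 − (0)) × 32768/2 = 21478.1805; rounding gives k = 21478.
V_code = 0 + (21478/32768) × 2 = 1.3109130859 V.
V_in − V_code = 1.3109241 − (1.3109130859) = +11.0 µV.

+11.0 µV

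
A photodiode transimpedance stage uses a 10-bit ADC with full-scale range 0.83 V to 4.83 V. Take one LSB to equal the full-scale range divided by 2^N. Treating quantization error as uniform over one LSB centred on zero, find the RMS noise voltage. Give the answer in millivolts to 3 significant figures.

The full-scale span is 4.83 − (0.83) = 4 V.
Step size = 4/1024 V = 3.9063 mV.
RMS of a uniform error over width LSB is LSB/√12 = 1.13 mV.

1.13 mV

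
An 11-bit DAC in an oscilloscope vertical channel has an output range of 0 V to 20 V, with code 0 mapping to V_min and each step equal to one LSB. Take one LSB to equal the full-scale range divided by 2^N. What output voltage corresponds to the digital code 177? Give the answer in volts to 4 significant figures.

1.729 V

V_FS = 20 V. LSB = 20 V / 2^11.
Output = V_min + (177/2048) × range = 0 + 0.0864258 × 20 V
      = 0 V + 1.72852 V = 1.72852 V.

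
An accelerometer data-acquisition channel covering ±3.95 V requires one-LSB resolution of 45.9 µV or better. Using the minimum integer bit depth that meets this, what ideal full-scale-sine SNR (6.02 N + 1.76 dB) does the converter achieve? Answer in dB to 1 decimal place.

Span: 3.95 V − (-3.95 V) = 7.9 V.
Levels needed ≥ 7.9/45.9 µV = 172100. 2^18 = 262144 suffices, so N_min = 18.
Ideal SNR at N = 18: 6.02·18 + 1.76 = 110.1 dB.

110.1 dB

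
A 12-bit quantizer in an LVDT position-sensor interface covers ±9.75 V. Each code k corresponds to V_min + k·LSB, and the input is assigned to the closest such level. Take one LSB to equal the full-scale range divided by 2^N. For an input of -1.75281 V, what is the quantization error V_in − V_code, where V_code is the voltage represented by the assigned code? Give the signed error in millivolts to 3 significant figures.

The full-scale span is 9.75 − (-9.75) = 19.5 V. LSB = 19.5 V / 2^12 ≈ 4.761 mV.
(V_in − V_min)/LSB = (-1.75281 − (-9.75)) × 4096/19.5 = 1679.8200 → nearest code k = 1680.
V_code = -9.75 + (1680/4096) × 19.5 = -1.751953125 V.
e = -1.75281 − (-1.751953125) = −0.857 mV.

−0.857 mV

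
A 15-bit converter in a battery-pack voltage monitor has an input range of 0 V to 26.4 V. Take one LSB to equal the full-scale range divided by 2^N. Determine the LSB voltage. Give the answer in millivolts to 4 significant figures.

Span = 26.4 V.
2^15 = 32768 levels.
LSB = 26.4 V / 2^15 = 0.8057 mV.

0.8057 mV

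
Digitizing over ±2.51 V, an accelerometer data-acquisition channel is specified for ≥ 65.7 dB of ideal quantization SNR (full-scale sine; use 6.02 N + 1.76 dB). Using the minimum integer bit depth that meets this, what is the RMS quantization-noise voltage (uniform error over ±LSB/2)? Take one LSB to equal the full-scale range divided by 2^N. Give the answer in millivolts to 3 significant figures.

Span: 2.51 V − (-2.51 V) = 5.02 V.
N ≥ (65.7 − 1.76)/6.02 = 10.621 → N_min = 11.
LSB = 5.02 V / 2^11 = 2.4512 mV.
σ_q = LSB/√12 = 2.4512 mV/3.4641 = 0.708 mV.

0.708 mV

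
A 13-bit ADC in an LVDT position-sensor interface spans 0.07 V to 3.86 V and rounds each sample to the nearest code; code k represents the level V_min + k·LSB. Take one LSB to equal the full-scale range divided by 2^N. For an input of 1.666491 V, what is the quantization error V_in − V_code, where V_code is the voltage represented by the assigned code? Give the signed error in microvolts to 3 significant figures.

Span: 3.86 V − (0.07 V) = 3.79 V. LSB = 3.79 V / 2^13 ≈ 462.6 µV.
(V_in − V_min)/LSB = (1.666491 − (0.07)) × 8192/3.79 = 3450.7795 → nearest code k = 3451.
V_code = V_min + k × range/2^13 = 0.07 + 3451 × 3.79/8192 = 1.666593018 V.
V_in − V_code = 1.666491 − (1.666593018) = −102 µV.

−102 µV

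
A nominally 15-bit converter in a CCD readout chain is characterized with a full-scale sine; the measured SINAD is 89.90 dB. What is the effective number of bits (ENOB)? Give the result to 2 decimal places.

ENOB = (89.90 − 1.76)/6.02 = 14.6412 bits.

14.64 bits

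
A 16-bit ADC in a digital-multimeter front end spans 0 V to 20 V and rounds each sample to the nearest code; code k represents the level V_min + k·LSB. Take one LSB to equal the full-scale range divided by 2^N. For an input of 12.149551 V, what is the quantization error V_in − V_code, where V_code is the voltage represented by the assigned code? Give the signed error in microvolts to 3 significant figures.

−107 µV

Range is 20 V. LSB = 20 V / 2^16 ≈ 305.2 µV.
(12.149551 − (0)) / LSB = 12.149551 × 65536/20 = 39811.6487. Nearest integer: k = 39812.
Reconstructed level: 0 + 39812 × 20/65536 V = 12.149658203 V.
V_in − V_code = 12.149551 − (12.149658203) = −107 µV.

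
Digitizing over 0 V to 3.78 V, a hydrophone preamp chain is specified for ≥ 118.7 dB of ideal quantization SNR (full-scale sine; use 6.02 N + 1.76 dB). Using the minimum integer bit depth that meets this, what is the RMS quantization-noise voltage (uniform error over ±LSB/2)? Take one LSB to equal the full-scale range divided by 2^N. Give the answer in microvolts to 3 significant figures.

V_FS = 3.78 V.
6.02 N + 1.76 ≥ 118.7 gives N ≥ 19.425, so the minimum integer is 20.
One LSB is 3.78 V / 1048576 = 3.6049 µV.
V_rms = LSB/√12 = 1.04 µV.

1.04 µV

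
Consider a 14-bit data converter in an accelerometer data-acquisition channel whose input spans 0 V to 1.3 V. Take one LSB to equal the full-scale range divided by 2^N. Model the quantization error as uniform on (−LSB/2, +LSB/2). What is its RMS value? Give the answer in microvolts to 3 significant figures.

V_FS = 1.3 V.
One LSB is 1.3 V / 16384 = 79.346 µV.
V_rms = LSB/√12 = 79.346 µV / √12 = 22.9 µV.

22.9 µV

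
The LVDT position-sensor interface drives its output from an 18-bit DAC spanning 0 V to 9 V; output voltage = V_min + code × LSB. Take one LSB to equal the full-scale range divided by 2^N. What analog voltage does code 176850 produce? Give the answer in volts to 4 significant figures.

6.072 V

Full-scale range = 9 V. LSB = 9 V / 2^18.
V_out = 0 + 176850 × (9/262144) V
      = 0 V + 6.07166 V = 6.07166 V.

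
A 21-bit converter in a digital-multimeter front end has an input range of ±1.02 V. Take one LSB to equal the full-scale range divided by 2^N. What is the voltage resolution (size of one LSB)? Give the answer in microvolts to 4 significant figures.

The full-scale span is 1.02 − (-1.02) = 2.04 V.
2^21 = 2097152 levels.
Step size = 2.04/2097152 V = 0.9727 µV.

0.9727 µV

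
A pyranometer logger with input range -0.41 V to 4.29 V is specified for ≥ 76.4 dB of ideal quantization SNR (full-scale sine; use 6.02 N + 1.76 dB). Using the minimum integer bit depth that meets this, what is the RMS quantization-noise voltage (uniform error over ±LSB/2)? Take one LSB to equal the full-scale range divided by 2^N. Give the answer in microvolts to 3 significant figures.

166 µV

Full-scale range = 4.29 V − (-0.41 V) = 4.7 V.
Required N = ⌈(76.4 − 1.76)/6.02⌉ = ⌈12.399⌉ = 13.
One LSB is 4.7 V / 8192 = 0.57373 mV.
σ_q = LSB/√12 = 0.57373 mV/3.4641 = 166 µV.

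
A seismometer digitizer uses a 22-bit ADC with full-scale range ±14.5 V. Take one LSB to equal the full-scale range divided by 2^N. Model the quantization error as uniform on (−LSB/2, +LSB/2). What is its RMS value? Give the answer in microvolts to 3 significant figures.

The full-scale span is 14.5 − (-14.5) = 29 V.
LSB = 29 V ÷ 2^22 = 29/4194304 V = 6.9141 µV.
For a uniform distribution on [−LSB/2, +LSB/2], V_rms = LSB/√12 = 6.9141 µV/3.4641 = 2.00 µV.

2.00 µV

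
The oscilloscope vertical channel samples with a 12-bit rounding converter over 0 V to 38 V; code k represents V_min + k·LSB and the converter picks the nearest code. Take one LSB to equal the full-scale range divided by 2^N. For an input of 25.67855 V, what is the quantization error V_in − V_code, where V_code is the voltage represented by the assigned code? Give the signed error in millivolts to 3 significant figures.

−1.14 mV

V_FS = 38 V. LSB = 38 V / 2^12 ≈ 9.277 mV.
Position in LSBs: (25.67855 − (0)) × 4096/38 = 2767.8774; rounding gives k = 2768.
V_code = 0 + (2768/4096) × 38 = 25.67968750 V.
V_in − V_code = 25.67855 − (25.67968750) = −1.14 mV.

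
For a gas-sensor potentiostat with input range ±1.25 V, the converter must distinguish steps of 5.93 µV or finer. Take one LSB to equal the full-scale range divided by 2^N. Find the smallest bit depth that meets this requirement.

19 bits

Range = 1.25 − (-1.25) = 2.5 V.
2.5 V / 5.93 µV = 421600. Since 2^18 = 262144 and 2^19 = 524288, N = 19.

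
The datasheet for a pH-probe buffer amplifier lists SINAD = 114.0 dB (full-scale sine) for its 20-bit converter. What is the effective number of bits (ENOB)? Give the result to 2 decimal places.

Inverting SNR = 6.02 N + 1.76: N_eff = (114.0 − 1.76)/6.02 = 18.6445.

18.64 bits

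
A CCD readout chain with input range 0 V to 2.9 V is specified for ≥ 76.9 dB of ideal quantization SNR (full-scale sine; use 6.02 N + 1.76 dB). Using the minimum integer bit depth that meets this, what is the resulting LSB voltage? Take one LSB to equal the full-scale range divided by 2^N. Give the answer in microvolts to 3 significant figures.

354 µV

Span = 2.9 V.
Required N = ⌈(76.9 − 1.76)/6.02⌉ = ⌈12.482⌉ = 13.
LSB = 2.9 V / 2^13 = 354 µV.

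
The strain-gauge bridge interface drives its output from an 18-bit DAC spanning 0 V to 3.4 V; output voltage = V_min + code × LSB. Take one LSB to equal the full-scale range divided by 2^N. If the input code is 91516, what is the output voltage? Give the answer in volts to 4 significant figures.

Range is 3.4 V. LSB = 3.4 V / 2^18.
V_out = V_min + code × LSB = 0 V + 91516 × 3.4 V / 262144
      = 0 + 1.18696 = 1.18696 V.

1.187 V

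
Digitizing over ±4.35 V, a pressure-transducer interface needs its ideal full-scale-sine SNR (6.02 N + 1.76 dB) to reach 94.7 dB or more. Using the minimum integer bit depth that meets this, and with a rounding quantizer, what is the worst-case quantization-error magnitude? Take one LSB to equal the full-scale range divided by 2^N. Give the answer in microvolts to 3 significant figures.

The full-scale span is 4.35 − (-4.35) = 8.7 V.
6.02 N + 1.76 ≥ 94.7 gives N ≥ 15.439, so the minimum integer is 16.
One LSB is 8.7 V / 65536 = 132.75 µV.
|e|_max = LSB/2 = 66.4 µV.

66.4 µV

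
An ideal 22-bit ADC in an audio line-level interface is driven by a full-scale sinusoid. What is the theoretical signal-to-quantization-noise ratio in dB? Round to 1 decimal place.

SNR = 6.02·22 + 1.76 = 134.20 dB.

134.2 dB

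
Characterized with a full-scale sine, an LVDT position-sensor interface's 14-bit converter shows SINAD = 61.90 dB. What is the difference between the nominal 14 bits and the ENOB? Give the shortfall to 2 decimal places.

ENOB = (SINAD − 1.76)/6.02 = (61.90 − 1.76)/6.02 = 9.9900 bits.
14 − 9.9900 = 4.01 bits below nominal.

4.01 bits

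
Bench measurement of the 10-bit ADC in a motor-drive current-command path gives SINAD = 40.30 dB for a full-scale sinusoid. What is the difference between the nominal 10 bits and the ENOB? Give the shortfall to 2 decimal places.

Effective bits = (40.30 − 1.76)/6.02 = 6.4020.
10 − 6.4020 = 3.60 bits below nominal.

3.60 bits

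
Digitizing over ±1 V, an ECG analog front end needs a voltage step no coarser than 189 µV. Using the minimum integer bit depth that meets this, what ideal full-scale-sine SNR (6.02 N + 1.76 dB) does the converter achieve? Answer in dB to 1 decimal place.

Span: 1 V − (-1 V) = 2 V.
Need 2^N ≥ 2 V / 189 µV = 10580 → N_min = 14.
Ideal SNR at N = 14: 6.02·14 + 1.76 = 86.0 dB.

86.0 dB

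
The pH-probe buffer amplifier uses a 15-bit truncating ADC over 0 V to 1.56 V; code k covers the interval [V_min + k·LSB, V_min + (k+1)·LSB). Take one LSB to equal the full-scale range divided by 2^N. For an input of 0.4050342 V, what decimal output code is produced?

Span = 1.56 V. LSB = 1.56 V / 2^15 ≈ 47.61 µV.
(V_in − V_min) × 2^15/range = (0.4050342 − (0)) × 32768/1.56 = 8507.795.
Floor → code = 8507.

8507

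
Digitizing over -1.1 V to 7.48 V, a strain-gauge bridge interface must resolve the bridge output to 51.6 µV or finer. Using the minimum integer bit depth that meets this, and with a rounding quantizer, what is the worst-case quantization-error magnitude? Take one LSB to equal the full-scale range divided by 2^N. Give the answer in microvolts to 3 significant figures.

Span: 7.48 V − (-1.1 V) = 8.58 V.
Levels needed ≥ 8.58/51.6 µV = 166300. 2^18 = 262144 suffices, so N_min = 18.
Step size = 8.58/262144 V = 32.730 µV.
Half an LSB is 16.4 µV.

16.4 µV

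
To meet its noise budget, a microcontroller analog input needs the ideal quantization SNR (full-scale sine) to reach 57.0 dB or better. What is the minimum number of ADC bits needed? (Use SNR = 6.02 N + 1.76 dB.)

6.02 N + 1.76 ≥ 57.0 gives N ≥ 9.176, so the minimum integer is 10.

10 bits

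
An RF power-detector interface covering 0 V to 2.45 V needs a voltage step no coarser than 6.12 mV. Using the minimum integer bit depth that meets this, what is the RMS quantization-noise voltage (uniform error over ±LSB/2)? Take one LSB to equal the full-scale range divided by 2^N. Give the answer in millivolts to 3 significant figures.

Span = 2.45 V.
Need 2^N ≥ 2.45 V / 6.12 mV = 400.3 → N_min = 9.
LSB = 2.45 V ÷ 2^9 = 2.45/512 V = 4.7852 mV.
σ_q = LSB/√12 = 4.7852 mV/3.4641 = 1.38 mV.

1.38 mV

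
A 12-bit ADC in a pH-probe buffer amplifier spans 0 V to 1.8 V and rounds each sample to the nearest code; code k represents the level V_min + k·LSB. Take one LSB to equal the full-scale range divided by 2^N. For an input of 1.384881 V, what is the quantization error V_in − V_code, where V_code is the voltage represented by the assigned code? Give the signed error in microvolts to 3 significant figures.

+164 µV

Range is 1.8 V. LSB = 1.8 V / 2^12 ≈ 439.5 µV.
Position in LSBs: (1.384881 − (0)) × 4096/1.8 = 3151.3737; rounding gives k = 3151.
V_code = V_min + k × range/2^12 = 0 + 3151 × 1.8/4096 = 1.384716797 V.
Error = V_in − V_code = 1.384881 − (1.384716797) = +164 µV.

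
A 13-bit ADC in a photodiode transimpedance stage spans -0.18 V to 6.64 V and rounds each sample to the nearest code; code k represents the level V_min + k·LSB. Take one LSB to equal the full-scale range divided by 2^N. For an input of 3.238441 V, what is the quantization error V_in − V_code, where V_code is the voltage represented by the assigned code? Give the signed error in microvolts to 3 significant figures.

+116 µV

Range = 6.64 − (-0.18) = 6.82 V. LSB = 6.82 V / 2^13 ≈ 0.8325 mV.
Position in LSBs: (3.238441 − (-0.18)) × 8192/6.82 = 4106.1391; rounding gives k = 4106.
Reconstructed level: -0.18 + 4106 × 6.82/8192 V = 3.238325195 V.
e = 3.238441 − (3.238325195) = +116 µV.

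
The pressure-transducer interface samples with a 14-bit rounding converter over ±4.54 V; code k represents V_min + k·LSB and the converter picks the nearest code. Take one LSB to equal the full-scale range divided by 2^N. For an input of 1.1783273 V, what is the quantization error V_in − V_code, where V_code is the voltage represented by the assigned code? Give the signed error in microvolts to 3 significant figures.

The full-scale span is 4.54 − (-4.54) = 9.08 V. LSB = 9.08 V / 2^14 ≈ 0.5542 mV.
(V_in − V_min)/LSB = (1.1783273 − (-4.54)) × 16384/9.08 = 10318.1800 → nearest code k = 10318.
V_code = V_min + k × range/2^14 = -4.54 + 10318 × 9.08/16384 = 1.1782275391 V.
V_in − V_code = 1.1783273 − (1.1782275391) = +99.8 µV.

+99.8 µV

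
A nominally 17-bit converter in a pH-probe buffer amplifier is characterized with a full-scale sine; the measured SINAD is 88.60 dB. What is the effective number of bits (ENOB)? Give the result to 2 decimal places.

(88.60 − 1.76) / 6.02 = 86.84/6.02 = 14.4252 effective bits.

14.43 bits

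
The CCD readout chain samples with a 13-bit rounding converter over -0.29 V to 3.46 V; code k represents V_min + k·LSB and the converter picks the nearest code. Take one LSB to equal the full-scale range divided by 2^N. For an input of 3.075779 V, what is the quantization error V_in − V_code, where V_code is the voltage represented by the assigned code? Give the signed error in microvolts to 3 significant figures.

Span: 3.46 V − (-0.29 V) = 3.75 V. LSB = 3.75 V / 2^13 ≈ 457.8 µV.
(V_in − V_min)/LSB = (3.075779 − (-0.29)) × 8192/3.75 = 7352.6564 → nearest code k = 7353.
Reconstructed level: -0.29 + 7353 × 3.75/8192 V = 3.075936279 V.
e = 3.075779 − (3.075936279) = −157 µV.

−157 µV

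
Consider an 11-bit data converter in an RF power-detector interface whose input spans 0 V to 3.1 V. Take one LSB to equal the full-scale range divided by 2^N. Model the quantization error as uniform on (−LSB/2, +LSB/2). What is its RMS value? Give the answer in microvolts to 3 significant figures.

Span = 3.1 V.
Step size = 3.1/2048 V = 1.5137 mV.
σ_q = LSB/√12 = 1.5137 mV/3.4641 = 437 µV.

437 µV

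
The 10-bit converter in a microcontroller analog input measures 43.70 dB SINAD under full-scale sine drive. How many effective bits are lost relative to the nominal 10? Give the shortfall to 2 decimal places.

3.03 bits

ENOB = (SINAD − 1.76)/6.02 = (43.70 − 1.76)/6.02 = 6.9668 bits.
Shortfall = 10 − 6.9668 = 3.0332 bits.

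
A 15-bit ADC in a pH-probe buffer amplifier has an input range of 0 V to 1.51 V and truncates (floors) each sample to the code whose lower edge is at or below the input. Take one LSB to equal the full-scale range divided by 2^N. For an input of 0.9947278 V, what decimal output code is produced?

Full-scale range = 1.51 V. LSB = 1.51 V / 2^15 ≈ 46.08 µV.
(V_in − V_min) × 2^15/range = (0.9947278 − (0)) × 32768/1.51 = 21586.252.
Floor → code = 21586.

21586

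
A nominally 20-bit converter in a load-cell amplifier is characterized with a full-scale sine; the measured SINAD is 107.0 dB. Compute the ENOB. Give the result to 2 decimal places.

ENOB = (SINAD − 1.76) / 6.02 = (107.0 − 1.76) / 6.02 = 105.24 / 6.02 = 17.4817.

17.48 bits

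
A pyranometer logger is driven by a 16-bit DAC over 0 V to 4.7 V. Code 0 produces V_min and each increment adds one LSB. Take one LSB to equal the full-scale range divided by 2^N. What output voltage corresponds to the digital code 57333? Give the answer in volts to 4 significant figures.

Span = 4.7 V. LSB = 4.7 V / 2^16.
V_out = V_min + code × LSB = 0 V + 57333 × 4.7 V / 65536
      = 0 V + 4.11171 V = 4.11171 V.

4.112 V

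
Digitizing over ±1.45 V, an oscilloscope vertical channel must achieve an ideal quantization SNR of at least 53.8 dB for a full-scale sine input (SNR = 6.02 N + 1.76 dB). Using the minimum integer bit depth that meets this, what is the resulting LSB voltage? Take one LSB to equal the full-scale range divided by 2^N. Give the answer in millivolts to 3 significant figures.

5.66 mV

Span: 1.45 V − (-1.45 V) = 2.9 V.
N ≥ (53.8 − 1.76)/6.02 = 8.645 → N_min = 9.
LSB = 2.9 V / 2^9 = 5.66 mV.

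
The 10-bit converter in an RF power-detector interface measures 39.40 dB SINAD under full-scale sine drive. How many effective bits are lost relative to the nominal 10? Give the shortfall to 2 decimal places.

N_eff = (39.40 − 1.76)/6.02 = 6.2525 bits.
Shortfall = 10 − 6.2525 = 3.7475 bits.

3.75 bits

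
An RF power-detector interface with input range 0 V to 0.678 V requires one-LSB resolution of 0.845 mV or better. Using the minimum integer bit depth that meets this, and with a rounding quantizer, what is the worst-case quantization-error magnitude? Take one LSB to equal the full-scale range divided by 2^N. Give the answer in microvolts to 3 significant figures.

V_FS = 0.678 V.
Need 2^N ≥ 0.678 V / 0.845 mV = 802.4 → N_min = 10.
LSB = 0.678 V ÷ 2^10 = 0.678/1024 V = 0.66211 mV.
Half an LSB is 331 µV.

331 µV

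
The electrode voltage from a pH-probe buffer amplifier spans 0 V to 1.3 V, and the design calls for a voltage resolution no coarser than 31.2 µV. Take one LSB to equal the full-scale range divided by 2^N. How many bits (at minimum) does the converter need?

16 bits

Span = 1.3 V.
Required number of levels: 1.3/31.2 µV = 41667; smallest N with 2^N ≥ that is 16.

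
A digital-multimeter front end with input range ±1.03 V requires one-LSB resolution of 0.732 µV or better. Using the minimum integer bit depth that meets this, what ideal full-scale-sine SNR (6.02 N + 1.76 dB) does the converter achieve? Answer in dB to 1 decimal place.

134.2 dB

The full-scale span is 1.03 − (-1.03) = 2.06 V.
2.06 V / 0.732 µV = 2.814e6. Since 2^21 = 2097152 and 2^22 = 4194304, N = 22.
SNR = 6.02 × 22 + 1.76 = 134.20 dB.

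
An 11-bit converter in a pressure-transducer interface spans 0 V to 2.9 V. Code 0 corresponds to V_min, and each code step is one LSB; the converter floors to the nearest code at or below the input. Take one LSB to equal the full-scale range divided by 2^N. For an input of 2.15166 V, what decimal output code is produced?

Span = 2.9 V. LSB = 2.9 V / 2^11 ≈ 1.416 mV.
code = ⌊(V_in − V_min)/LSB⌋ = ⌊(V_in − V_min) × 2^11 / range⌋
     = ⌊(2.15166 − (0)) × 2048 / 2.9⌋ = ⌊2.15166 × 2048/2.9⌋
     = ⌊1519.517⌋ = 1519.

1519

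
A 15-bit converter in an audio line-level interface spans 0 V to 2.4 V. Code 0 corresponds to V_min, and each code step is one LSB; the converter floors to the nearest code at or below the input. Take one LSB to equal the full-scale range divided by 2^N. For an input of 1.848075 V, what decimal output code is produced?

25232

Span = 2.4 V. LSB = 2.4 V / 2^15 ≈ 73.24 µV.
(V_in − V_min) × 2^15/range = (1.848075 − (0)) × 32768/2.4 = 25232.384.
Floor → code = 25232.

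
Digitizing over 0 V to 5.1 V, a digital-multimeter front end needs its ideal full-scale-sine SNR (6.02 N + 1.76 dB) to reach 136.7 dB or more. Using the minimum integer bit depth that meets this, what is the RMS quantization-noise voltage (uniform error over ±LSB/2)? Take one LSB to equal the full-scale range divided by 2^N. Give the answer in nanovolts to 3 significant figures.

V_FS = 5.1 V.
6.02 N + 1.76 ≥ 136.7 gives N ≥ 22.415, so the minimum integer is 23.
One LSB is 5.1 V / 8388608 = 0.60797 µV.
σ_q = LSB/√12 = 0.60797 µV/3.4641 = 176 nV.

176 nV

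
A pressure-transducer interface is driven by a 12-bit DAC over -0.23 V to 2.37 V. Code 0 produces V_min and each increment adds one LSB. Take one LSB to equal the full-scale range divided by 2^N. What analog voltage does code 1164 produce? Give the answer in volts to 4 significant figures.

Full-scale range = 2.37 V − (-0.23 V) = 2.6 V. LSB = 2.6 V / 2^12.
V_out = V_min + code × LSB = -0.23 V + 1164 × 2.6 V / 4096
      = -0.23 V + 0.738867 V = 0.508867 V.

0.5089 V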